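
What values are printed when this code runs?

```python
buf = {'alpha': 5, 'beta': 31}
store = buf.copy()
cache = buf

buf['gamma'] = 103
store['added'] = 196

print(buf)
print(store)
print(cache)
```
{'alpha': 5, 'beta': 31, 'gamma': 103}
{'alpha': 5, 'beta': 31, 'added': 196}
{'alpha': 5, 'beta': 31, 'gamma': 103}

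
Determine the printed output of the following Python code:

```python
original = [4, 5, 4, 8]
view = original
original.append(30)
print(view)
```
[4, 5, 4, 8, 30]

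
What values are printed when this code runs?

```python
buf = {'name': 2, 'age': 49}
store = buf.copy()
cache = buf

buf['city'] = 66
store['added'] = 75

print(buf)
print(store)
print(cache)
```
{'name': 2, 'age': 49, 'city': 66}
{'name': 2, 'age': 49, 'added': 75}
{'name': 2, 'age': 49, 'city': 66}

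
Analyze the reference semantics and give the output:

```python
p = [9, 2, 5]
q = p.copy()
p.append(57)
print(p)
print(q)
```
[9, 2, 5, 57]
[9, 2, 5]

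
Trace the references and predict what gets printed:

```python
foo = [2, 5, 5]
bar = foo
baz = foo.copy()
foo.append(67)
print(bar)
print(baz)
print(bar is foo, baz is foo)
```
[2, 5, 5, 67]
[2, 5, 5]
True False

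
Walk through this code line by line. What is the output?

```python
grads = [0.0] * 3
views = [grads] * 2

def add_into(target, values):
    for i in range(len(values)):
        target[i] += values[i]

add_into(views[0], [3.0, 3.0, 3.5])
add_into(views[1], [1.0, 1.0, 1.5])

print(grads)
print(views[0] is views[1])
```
[4.0, 4.0, 5.0]
True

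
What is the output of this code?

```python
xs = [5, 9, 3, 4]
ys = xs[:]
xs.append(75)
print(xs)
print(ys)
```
[5, 9, 3, 4, 75]
[5, 9, 3, 4]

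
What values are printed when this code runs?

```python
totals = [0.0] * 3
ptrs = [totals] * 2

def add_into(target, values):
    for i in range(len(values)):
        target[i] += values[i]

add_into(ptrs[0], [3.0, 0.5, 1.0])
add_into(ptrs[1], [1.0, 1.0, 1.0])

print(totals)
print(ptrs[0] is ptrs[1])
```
[4.0, 1.5, 2.0]
True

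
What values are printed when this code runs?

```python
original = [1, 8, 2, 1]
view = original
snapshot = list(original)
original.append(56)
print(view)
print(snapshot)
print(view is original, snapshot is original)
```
[1, 8, 2, 1, 56]
[1, 8, 2, 1]
True False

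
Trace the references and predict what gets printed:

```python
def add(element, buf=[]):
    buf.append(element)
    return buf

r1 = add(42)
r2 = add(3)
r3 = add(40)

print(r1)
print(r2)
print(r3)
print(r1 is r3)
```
[42, 3, 40]
[42, 3, 40]
[42, 3, 40]
True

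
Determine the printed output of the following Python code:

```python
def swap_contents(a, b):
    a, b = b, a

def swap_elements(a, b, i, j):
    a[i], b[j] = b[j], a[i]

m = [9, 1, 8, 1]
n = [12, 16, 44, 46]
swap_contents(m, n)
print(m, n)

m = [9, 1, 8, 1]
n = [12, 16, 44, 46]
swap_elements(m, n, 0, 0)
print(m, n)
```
[9, 1, 8, 1] [12, 16, 44, 46]
[12, 1, 8, 1] [9, 16, 44, 46]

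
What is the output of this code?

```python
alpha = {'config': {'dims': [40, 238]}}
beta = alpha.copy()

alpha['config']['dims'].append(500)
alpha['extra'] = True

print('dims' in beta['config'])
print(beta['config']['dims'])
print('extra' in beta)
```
True
[40, 238, 500]
False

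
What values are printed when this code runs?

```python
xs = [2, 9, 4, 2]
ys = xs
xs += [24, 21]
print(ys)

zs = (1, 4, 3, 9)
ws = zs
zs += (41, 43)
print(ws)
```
[2, 9, 4, 2, 24, 21]
(1, 4, 3, 9)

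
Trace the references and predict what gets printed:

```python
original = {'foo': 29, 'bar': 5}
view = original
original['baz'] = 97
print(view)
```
{'foo': 29, 'bar': 5, 'baz': 97}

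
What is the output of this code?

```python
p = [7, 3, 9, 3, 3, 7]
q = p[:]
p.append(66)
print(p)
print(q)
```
[7, 3, 9, 3, 3, 7, 66]
[7, 3, 9, 3, 3, 7]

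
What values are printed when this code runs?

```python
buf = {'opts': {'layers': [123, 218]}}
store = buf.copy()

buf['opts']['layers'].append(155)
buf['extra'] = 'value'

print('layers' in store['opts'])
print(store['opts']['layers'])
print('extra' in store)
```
True
[123, 218, 155]
False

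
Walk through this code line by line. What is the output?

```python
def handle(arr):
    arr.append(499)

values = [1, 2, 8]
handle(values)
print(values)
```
[1, 2, 8, 499]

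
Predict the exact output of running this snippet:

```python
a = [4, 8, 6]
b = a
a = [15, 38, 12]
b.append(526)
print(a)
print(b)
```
[15, 38, 12]
[4, 8, 6, 526]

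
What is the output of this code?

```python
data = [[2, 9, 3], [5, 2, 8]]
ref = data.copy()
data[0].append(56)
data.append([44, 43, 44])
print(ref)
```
[[2, 9, 3, 56], [5, 2, 8]]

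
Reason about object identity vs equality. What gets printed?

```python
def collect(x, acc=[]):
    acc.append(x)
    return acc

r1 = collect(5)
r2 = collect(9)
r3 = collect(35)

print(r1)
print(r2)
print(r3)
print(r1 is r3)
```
[5, 9, 35]
[5, 9, 35]
[5, 9, 35]
True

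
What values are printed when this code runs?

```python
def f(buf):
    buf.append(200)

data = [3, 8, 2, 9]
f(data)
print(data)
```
[3, 8, 2, 9, 200]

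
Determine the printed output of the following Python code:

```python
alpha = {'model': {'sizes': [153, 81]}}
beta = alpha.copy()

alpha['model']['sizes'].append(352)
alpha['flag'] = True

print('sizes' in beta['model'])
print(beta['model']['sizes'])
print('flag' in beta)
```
True
[153, 81, 352]
False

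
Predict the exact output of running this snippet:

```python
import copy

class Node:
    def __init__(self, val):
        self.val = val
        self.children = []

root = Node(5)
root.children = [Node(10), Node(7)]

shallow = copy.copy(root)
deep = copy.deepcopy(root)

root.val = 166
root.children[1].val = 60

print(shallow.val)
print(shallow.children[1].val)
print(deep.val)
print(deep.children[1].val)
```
5
60
5
7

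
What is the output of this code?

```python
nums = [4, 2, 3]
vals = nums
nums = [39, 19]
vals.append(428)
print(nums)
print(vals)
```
[39, 19]
[4, 2, 3, 428]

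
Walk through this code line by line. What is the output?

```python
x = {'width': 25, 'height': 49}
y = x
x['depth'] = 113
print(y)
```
{'width': 25, 'height': 49, 'depth': 113}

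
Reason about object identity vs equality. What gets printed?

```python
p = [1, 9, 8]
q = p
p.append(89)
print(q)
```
[1, 9, 8, 89]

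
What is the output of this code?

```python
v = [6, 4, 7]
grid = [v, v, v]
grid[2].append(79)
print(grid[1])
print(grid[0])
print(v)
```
[6, 4, 7, 79]
[6, 4, 7, 79]
[6, 4, 7, 79]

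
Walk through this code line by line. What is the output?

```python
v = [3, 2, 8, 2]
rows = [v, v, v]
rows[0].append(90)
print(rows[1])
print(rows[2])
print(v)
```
[3, 2, 8, 2, 90]
[3, 2, 8, 2, 90]
[3, 2, 8, 2, 90]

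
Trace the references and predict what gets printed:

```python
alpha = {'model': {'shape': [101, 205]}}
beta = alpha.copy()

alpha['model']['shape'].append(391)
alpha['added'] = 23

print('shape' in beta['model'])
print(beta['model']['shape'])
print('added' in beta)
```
True
[101, 205, 391]
False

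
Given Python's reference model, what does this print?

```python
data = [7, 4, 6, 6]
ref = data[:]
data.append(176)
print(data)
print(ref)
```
[7, 4, 6, 6, 176]
[7, 4, 6, 6]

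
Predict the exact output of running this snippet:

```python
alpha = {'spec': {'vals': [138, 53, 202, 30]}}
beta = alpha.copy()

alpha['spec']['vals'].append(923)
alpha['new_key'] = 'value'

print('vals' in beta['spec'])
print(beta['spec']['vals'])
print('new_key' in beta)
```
True
[138, 53, 202, 30, 923]
False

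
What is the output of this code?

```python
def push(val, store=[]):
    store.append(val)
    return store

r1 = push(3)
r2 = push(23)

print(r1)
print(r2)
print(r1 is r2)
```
[3, 23]
[3, 23]
True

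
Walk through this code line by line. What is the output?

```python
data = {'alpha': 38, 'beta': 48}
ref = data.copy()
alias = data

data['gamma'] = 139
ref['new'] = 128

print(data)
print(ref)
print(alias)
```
{'alpha': 38, 'beta': 48, 'gamma': 139}
{'alpha': 38, 'beta': 48, 'new': 128}
{'alpha': 38, 'beta': 48, 'gamma': 139}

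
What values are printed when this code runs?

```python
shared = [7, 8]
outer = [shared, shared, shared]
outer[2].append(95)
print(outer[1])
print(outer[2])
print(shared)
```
[7, 8, 95]
[7, 8, 95]
[7, 8, 95]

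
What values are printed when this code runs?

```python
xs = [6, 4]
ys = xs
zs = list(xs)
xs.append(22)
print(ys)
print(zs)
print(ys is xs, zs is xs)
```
[6, 4, 22]
[6, 4]
True False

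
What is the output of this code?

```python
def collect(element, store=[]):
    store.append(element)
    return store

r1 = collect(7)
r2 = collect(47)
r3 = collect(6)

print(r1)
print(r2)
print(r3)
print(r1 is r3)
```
[7, 47, 6]
[7, 47, 6]
[7, 47, 6]
True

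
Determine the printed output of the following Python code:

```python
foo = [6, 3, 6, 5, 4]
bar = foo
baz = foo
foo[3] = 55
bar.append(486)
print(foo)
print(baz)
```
[6, 3, 6, 55, 4, 486]
[6, 3, 6, 55, 4, 486]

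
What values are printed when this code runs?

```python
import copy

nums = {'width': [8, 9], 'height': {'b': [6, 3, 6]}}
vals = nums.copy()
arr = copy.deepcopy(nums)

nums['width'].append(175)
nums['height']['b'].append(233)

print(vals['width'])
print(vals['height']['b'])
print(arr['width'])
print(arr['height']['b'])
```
[8, 9, 175]
[6, 3, 6, 233]
[8, 9]
[6, 3, 6]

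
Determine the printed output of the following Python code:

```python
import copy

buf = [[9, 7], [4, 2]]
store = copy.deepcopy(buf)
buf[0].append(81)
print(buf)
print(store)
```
[[9, 7, 81], [4, 2]]
[[9, 7], [4, 2]]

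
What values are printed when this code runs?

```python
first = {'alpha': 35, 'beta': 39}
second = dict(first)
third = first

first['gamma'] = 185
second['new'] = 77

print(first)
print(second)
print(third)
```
{'alpha': 35, 'beta': 39, 'gamma': 185}
{'alpha': 35, 'beta': 39, 'new': 77}
{'alpha': 35, 'beta': 39, 'gamma': 185}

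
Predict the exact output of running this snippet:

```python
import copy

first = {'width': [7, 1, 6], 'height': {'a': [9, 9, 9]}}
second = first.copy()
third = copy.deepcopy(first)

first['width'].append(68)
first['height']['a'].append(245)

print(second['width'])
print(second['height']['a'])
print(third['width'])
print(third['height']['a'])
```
[7, 1, 6, 68]
[9, 9, 9, 245]
[7, 1, 6]
[9, 9, 9]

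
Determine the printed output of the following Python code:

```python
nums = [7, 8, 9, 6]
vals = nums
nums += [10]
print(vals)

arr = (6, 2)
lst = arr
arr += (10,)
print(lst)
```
[7, 8, 9, 6, 10]
(6, 2)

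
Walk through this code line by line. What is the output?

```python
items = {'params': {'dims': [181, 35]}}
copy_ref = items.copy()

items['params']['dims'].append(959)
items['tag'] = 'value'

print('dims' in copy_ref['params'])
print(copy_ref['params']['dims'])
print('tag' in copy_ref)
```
True
[181, 35, 959]
False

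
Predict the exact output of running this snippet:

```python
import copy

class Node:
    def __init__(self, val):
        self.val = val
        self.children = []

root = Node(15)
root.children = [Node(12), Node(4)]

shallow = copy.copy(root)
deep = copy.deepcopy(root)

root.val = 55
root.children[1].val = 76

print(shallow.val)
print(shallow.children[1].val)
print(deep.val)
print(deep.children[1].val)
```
15
76
15
4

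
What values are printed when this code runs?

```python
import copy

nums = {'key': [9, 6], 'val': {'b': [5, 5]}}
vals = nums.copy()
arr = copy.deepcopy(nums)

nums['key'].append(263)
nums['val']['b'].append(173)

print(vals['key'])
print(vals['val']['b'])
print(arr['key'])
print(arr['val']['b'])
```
[9, 6, 263]
[5, 5, 173]
[9, 6]
[5, 5]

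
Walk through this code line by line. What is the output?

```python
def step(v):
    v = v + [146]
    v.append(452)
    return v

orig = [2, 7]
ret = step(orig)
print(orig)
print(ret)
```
[2, 7]
[2, 7, 146, 452]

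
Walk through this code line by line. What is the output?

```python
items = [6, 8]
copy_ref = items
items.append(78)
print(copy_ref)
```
[6, 8, 78]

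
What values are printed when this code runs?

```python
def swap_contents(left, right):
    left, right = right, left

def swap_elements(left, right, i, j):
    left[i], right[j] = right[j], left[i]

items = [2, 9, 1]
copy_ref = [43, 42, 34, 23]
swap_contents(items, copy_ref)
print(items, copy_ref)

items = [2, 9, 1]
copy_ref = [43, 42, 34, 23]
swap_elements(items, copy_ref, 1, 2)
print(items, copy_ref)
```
[2, 9, 1] [43, 42, 34, 23]
[2, 34, 1] [43, 42, 9, 23]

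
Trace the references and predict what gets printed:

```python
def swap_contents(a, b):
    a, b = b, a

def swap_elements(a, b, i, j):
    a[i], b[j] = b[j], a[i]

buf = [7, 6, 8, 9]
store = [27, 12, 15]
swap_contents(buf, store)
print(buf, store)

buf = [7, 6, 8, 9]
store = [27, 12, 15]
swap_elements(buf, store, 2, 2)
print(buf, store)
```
[7, 6, 8, 9] [27, 12, 15]
[7, 6, 15, 9] [27, 12, 8]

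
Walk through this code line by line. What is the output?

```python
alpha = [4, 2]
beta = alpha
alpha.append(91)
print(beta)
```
[4, 2, 91]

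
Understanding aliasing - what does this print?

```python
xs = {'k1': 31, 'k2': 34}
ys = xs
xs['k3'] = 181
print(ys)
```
{'k1': 31, 'k2': 34, 'k3': 181}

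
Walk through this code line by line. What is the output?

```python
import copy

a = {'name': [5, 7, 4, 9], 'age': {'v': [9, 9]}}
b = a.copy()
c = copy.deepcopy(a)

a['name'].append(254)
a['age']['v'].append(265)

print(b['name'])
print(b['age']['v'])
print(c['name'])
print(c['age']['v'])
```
[5, 7, 4, 9, 254]
[9, 9, 265]
[5, 7, 4, 9]
[9, 9]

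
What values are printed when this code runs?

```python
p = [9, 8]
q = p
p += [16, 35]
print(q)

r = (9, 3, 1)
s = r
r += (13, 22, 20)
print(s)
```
[9, 8, 16, 35]
(9, 3, 1)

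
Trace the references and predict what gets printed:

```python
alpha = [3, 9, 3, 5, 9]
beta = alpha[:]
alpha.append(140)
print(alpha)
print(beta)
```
[3, 9, 3, 5, 9, 140]
[3, 9, 3, 5, 9]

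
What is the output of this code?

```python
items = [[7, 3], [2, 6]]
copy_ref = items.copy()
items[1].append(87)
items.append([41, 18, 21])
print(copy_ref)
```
[[7, 3], [2, 6, 87]]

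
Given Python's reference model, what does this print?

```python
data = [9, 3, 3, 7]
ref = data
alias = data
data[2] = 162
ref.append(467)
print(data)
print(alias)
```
[9, 3, 162, 7, 467]
[9, 3, 162, 7, 467]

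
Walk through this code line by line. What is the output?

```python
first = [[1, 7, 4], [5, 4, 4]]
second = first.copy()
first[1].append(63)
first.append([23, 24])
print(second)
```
[[1, 7, 4], [5, 4, 4, 63]]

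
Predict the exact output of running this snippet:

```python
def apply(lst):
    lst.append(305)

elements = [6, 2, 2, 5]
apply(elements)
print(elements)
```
[6, 2, 2, 5, 305]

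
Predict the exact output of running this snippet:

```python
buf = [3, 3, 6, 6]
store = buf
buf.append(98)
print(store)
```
[3, 3, 6, 6, 98]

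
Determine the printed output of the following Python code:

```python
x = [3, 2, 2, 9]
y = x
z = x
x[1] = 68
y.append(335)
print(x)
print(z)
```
[3, 68, 2, 9, 335]
[3, 68, 2, 9, 335]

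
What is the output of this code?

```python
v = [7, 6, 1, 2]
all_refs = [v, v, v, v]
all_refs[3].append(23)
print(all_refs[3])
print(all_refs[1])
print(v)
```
[7, 6, 1, 2, 23]
[7, 6, 1, 2, 23]
[7, 6, 1, 2, 23]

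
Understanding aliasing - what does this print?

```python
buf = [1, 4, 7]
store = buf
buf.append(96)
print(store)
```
[1, 4, 7, 96]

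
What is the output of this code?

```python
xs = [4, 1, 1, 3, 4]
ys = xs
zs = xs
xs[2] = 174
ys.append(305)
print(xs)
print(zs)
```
[4, 1, 174, 3, 4, 305]
[4, 1, 174, 3, 4, 305]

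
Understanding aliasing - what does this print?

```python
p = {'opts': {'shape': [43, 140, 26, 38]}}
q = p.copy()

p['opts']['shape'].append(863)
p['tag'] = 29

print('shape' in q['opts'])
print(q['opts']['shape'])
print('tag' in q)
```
True
[43, 140, 26, 38, 863]
False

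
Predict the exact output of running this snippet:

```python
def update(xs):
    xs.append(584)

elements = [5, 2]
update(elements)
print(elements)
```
[5, 2, 584]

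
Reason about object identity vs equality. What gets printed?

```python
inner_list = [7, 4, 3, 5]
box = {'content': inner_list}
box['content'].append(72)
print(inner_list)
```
[7, 4, 3, 5, 72]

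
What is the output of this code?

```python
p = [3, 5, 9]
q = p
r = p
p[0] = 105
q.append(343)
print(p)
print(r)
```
[105, 5, 9, 343]
[105, 5, 9, 343]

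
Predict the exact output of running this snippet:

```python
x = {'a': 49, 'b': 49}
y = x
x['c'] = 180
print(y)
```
{'a': 49, 'b': 49, 'c': 180}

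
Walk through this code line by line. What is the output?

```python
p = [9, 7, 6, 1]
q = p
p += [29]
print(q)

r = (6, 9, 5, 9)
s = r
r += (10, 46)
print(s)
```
[9, 7, 6, 1, 29]
(6, 9, 5, 9)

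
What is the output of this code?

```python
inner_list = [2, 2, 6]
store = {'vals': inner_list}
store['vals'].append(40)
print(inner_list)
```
[2, 2, 6, 40]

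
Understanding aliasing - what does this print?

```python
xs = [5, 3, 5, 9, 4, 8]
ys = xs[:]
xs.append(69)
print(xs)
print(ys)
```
[5, 3, 5, 9, 4, 8, 69]
[5, 3, 5, 9, 4, 8]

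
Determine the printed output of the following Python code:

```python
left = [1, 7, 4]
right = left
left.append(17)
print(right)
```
[1, 7, 4, 17]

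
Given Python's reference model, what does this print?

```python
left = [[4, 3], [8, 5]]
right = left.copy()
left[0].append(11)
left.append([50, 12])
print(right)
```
[[4, 3, 11], [8, 5]]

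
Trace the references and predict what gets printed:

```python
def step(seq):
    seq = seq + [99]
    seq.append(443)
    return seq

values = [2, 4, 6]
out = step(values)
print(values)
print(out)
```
[2, 4, 6]
[2, 4, 6, 99, 443]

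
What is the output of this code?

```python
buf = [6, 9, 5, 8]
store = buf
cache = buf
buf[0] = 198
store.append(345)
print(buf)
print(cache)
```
[198, 9, 5, 8, 345]
[198, 9, 5, 8, 345]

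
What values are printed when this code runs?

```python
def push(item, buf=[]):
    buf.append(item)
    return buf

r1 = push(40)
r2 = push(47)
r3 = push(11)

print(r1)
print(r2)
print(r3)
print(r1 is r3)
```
[40, 47, 11]
[40, 47, 11]
[40, 47, 11]
True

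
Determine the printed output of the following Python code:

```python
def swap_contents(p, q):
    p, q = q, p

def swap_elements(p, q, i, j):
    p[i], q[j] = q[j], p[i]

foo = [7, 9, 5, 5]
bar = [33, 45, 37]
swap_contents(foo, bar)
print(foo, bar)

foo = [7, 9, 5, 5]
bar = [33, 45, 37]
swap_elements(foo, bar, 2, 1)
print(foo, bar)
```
[7, 9, 5, 5] [33, 45, 37]
[7, 9, 45, 5] [33, 5, 37]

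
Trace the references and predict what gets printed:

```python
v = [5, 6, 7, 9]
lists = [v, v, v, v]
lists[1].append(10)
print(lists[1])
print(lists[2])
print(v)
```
[5, 6, 7, 9, 10]
[5, 6, 7, 9, 10]
[5, 6, 7, 9, 10]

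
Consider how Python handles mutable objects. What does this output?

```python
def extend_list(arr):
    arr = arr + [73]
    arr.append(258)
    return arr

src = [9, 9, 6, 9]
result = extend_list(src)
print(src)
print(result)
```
[9, 9, 6, 9]
[9, 9, 6, 9, 73, 258]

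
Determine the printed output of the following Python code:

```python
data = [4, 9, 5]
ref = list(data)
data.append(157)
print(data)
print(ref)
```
[4, 9, 5, 157]
[4, 9, 5]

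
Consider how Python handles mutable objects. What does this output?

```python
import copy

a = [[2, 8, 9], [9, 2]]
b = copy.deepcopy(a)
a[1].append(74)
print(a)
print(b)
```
[[2, 8, 9], [9, 2, 74]]
[[2, 8, 9], [9, 2]]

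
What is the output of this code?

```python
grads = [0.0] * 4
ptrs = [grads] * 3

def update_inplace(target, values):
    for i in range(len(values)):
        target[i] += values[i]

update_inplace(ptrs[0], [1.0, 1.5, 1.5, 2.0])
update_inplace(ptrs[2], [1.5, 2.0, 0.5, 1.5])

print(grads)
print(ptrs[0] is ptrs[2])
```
[2.5, 3.5, 2.0, 3.5]
True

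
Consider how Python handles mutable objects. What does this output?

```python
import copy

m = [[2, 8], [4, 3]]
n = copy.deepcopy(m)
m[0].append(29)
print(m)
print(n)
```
[[2, 8, 29], [4, 3]]
[[2, 8], [4, 3]]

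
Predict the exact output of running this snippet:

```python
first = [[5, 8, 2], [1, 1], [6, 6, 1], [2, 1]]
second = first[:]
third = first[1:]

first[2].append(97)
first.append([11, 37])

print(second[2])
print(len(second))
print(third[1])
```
[6, 6, 1, 97]
4
[6, 6, 1, 97]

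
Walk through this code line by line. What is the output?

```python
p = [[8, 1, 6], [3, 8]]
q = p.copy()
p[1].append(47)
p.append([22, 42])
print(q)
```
[[8, 1, 6], [3, 8, 47]]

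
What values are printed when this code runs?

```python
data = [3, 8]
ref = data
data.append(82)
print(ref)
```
[3, 8, 82]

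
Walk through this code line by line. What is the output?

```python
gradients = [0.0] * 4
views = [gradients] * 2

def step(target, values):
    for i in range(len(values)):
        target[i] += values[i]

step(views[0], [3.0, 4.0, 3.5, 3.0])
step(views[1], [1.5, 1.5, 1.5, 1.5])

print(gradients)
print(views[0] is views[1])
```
[4.5, 5.5, 5.0, 4.5]
True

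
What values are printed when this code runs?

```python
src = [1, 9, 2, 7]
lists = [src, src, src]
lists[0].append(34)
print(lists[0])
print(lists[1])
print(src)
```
[1, 9, 2, 7, 34]
[1, 9, 2, 7, 34]
[1, 9, 2, 7, 34]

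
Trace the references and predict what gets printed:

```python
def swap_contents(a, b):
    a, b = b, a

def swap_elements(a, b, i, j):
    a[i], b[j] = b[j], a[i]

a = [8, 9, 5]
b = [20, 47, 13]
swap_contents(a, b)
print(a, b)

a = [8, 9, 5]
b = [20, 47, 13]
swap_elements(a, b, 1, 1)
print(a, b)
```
[8, 9, 5] [20, 47, 13]
[8, 47, 5] [20, 9, 13]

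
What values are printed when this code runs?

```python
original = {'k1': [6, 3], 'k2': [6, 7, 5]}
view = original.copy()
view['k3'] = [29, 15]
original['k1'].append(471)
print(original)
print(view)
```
{'k1': [6, 3, 471], 'k2': [6, 7, 5]}
{'k1': [6, 3, 471], 'k2': [6, 7, 5], 'k3': [29, 15]}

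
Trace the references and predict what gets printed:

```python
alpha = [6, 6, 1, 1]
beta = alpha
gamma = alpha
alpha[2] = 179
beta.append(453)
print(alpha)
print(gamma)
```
[6, 6, 179, 1, 453]
[6, 6, 179, 1, 453]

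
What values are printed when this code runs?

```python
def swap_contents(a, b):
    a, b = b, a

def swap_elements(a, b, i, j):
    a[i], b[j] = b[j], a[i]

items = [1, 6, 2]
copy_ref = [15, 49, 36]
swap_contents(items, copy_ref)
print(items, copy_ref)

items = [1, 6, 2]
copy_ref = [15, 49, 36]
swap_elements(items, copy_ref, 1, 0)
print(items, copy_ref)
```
[1, 6, 2] [15, 49, 36]
[1, 15, 2] [6, 49, 36]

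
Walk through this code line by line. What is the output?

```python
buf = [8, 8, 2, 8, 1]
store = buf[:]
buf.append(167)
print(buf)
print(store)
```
[8, 8, 2, 8, 1, 167]
[8, 8, 2, 8, 1]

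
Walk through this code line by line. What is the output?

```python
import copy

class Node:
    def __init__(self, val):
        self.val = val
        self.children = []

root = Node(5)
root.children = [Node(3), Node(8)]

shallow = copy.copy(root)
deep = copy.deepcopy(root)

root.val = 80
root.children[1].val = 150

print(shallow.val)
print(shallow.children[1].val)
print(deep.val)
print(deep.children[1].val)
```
5
150
5
8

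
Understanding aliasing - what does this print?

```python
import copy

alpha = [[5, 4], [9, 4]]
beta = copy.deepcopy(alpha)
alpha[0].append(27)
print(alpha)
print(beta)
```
[[5, 4, 27], [9, 4]]
[[5, 4], [9, 4]]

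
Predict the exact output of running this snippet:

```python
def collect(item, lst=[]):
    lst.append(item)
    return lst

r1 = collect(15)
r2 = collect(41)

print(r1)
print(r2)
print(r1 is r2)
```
[15, 41]
[15, 41]
True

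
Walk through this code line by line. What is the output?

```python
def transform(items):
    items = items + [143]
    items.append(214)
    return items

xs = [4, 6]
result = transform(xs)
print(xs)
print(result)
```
[4, 6]
[4, 6, 143, 214]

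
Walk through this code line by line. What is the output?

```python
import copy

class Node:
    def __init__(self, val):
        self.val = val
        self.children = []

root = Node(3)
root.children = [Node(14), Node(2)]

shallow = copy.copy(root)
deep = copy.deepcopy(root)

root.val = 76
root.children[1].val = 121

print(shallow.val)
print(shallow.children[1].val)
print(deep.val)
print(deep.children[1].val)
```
3
121
3
2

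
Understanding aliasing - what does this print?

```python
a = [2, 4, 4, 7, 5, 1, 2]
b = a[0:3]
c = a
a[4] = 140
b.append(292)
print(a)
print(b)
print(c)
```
[2, 4, 4, 7, 140, 1, 2]
[2, 4, 4, 292]
[2, 4, 4, 7, 140, 1, 2]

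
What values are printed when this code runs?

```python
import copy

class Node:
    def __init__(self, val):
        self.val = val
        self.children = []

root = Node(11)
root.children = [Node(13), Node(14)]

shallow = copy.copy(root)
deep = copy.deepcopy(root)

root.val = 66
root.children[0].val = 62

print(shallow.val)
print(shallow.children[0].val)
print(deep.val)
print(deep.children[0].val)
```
11
62
11
13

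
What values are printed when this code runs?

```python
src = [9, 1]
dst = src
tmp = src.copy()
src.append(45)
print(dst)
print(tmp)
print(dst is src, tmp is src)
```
[9, 1, 45]
[9, 1]
True False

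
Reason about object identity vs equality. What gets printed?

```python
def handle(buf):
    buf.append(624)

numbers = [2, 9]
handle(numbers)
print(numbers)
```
[2, 9, 624]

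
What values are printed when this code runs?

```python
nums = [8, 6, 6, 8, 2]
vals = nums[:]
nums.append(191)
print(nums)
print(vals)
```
[8, 6, 6, 8, 2, 191]
[8, 6, 6, 8, 2]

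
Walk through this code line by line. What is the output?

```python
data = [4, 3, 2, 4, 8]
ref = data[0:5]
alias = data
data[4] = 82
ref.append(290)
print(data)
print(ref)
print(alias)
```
[4, 3, 2, 4, 82]
[4, 3, 2, 4, 8, 290]
[4, 3, 2, 4, 82]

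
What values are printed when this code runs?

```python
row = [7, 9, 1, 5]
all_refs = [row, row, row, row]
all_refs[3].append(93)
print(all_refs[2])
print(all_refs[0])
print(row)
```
[7, 9, 1, 5, 93]
[7, 9, 1, 5, 93]
[7, 9, 1, 5, 93]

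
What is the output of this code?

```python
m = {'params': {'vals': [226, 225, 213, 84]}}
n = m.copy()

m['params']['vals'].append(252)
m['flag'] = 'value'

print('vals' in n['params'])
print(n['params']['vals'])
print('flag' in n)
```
True
[226, 225, 213, 84, 252]
False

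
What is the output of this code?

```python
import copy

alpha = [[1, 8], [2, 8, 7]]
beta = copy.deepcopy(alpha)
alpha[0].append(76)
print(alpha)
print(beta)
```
[[1, 8, 76], [2, 8, 7]]
[[1, 8], [2, 8, 7]]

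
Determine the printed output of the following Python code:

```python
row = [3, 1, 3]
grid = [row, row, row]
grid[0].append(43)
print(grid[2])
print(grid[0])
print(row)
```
[3, 1, 3, 43]
[3, 1, 3, 43]
[3, 1, 3, 43]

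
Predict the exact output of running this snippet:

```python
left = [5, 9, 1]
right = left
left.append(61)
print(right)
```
[5, 9, 1, 61]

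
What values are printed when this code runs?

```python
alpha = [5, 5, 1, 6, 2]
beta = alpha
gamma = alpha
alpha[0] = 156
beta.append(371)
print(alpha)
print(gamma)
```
[156, 5, 1, 6, 2, 371]
[156, 5, 1, 6, 2, 371]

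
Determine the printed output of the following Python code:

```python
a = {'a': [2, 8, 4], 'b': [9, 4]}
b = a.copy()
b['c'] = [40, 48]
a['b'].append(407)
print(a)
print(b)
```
{'a': [2, 8, 4], 'b': [9, 4, 407]}
{'a': [2, 8, 4], 'b': [9, 4, 407], 'c': [40, 48]}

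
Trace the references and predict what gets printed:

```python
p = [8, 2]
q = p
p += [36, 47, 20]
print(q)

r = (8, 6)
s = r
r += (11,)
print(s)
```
[8, 2, 36, 47, 20]
(8, 6)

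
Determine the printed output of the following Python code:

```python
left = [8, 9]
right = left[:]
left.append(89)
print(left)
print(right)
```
[8, 9, 89]
[8, 9]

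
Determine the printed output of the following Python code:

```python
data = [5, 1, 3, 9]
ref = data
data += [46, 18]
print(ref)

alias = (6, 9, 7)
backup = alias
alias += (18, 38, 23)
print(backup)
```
[5, 1, 3, 9, 46, 18]
(6, 9, 7)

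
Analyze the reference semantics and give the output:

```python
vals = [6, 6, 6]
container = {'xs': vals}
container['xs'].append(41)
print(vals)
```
[6, 6, 6, 41]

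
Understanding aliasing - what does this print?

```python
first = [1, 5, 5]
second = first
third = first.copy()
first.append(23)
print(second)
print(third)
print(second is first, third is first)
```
[1, 5, 5, 23]
[1, 5, 5]
True False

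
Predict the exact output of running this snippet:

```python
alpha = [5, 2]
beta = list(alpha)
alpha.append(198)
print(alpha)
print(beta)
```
[5, 2, 198]
[5, 2]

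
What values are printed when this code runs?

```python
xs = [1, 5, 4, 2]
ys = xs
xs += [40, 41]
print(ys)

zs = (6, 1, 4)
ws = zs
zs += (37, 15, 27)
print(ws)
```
[1, 5, 4, 2, 40, 41]
(6, 1, 4)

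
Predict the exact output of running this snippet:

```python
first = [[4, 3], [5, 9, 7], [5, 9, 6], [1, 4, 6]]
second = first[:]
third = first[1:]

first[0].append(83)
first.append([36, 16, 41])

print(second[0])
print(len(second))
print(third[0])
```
[4, 3, 83]
4
[5, 9, 7]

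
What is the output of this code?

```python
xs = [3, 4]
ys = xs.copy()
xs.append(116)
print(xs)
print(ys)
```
[3, 4, 116]
[3, 4]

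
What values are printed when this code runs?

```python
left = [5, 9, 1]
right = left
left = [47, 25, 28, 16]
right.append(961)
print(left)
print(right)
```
[47, 25, 28, 16]
[5, 9, 1, 961]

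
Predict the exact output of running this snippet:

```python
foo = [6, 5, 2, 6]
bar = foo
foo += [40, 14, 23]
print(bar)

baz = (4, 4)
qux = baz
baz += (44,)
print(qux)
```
[6, 5, 2, 6, 40, 14, 23]
(4, 4)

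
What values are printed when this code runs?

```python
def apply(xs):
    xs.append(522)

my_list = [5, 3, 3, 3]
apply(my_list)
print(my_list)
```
[5, 3, 3, 3, 522]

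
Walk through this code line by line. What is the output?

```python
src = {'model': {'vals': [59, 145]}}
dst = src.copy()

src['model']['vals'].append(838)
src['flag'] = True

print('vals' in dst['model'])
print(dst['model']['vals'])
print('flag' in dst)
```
True
[59, 145, 838]
False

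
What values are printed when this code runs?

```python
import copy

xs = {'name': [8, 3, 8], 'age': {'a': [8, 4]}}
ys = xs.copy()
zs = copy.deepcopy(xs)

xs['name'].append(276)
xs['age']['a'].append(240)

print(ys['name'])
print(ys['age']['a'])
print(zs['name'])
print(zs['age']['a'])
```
[8, 3, 8, 276]
[8, 4, 240]
[8, 3, 8]
[8, 4]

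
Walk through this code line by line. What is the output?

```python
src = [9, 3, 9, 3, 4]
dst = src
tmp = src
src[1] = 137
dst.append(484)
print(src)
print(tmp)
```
[9, 137, 9, 3, 4, 484]
[9, 137, 9, 3, 4, 484]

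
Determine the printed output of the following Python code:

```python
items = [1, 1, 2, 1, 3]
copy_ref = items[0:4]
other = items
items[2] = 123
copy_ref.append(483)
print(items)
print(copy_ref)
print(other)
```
[1, 1, 123, 1, 3]
[1, 1, 2, 1, 483]
[1, 1, 123, 1, 3]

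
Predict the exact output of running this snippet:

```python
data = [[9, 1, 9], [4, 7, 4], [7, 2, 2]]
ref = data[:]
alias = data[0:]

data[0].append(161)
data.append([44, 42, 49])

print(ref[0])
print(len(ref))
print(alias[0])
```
[9, 1, 9, 161]
3
[9, 1, 9, 161]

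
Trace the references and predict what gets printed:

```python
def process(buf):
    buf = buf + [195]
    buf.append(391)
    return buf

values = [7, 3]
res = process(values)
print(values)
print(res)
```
[7, 3]
[7, 3, 195, 391]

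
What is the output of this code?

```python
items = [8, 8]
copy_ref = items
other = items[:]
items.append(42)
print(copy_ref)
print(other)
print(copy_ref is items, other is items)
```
[8, 8, 42]
[8, 8]
True False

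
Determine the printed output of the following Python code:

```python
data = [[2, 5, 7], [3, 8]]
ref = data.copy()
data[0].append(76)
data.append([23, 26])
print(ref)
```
[[2, 5, 7, 76], [3, 8]]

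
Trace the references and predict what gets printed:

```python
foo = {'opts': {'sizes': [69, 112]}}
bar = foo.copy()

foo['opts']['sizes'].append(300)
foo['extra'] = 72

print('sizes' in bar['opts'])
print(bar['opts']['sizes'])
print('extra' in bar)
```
True
[69, 112, 300]
False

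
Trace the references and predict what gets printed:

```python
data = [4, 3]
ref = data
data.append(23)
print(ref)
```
[4, 3, 23]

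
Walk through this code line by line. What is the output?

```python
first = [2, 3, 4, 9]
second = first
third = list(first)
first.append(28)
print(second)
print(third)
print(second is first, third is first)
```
[2, 3, 4, 9, 28]
[2, 3, 4, 9]
True False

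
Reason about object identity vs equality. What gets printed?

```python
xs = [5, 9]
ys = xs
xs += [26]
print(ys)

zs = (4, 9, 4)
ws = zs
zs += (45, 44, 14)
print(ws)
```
[5, 9, 26]
(4, 9, 4)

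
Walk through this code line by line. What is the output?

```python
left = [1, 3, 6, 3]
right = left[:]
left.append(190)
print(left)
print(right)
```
[1, 3, 6, 3, 190]
[1, 3, 6, 3]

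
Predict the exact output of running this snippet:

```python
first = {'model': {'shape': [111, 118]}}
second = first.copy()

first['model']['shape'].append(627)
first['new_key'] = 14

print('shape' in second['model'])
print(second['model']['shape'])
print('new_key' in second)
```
True
[111, 118, 627]
False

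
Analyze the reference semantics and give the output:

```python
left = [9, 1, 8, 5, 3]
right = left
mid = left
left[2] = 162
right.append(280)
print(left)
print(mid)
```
[9, 1, 162, 5, 3, 280]
[9, 1, 162, 5, 3, 280]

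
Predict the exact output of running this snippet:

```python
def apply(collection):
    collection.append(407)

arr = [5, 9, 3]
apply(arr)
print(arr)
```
[5, 9, 3, 407]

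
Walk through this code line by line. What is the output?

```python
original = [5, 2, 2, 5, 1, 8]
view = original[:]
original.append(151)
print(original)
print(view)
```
[5, 2, 2, 5, 1, 8, 151]
[5, 2, 2, 5, 1, 8]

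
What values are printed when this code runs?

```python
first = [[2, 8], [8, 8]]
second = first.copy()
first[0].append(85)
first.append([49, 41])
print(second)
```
[[2, 8, 85], [8, 8]]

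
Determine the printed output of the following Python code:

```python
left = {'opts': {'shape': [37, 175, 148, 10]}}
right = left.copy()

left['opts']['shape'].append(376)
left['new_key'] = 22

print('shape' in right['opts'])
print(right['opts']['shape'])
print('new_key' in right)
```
True
[37, 175, 148, 10, 376]
False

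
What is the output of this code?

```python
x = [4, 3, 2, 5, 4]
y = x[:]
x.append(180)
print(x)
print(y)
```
[4, 3, 2, 5, 4, 180]
[4, 3, 2, 5, 4]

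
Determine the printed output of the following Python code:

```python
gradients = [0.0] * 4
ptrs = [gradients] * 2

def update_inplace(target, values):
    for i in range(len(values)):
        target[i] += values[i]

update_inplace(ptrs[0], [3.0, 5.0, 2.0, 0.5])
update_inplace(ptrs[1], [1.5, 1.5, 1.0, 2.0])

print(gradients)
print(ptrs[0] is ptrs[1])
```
[4.5, 6.5, 3.0, 2.5]
True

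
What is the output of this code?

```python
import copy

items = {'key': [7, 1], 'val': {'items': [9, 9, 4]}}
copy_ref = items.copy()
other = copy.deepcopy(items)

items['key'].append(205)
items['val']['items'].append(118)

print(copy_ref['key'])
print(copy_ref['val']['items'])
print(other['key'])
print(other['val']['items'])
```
[7, 1, 205]
[9, 9, 4, 118]
[7, 1]
[9, 9, 4]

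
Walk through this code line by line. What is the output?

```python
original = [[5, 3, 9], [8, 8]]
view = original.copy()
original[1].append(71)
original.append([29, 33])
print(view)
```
[[5, 3, 9], [8, 8, 71]]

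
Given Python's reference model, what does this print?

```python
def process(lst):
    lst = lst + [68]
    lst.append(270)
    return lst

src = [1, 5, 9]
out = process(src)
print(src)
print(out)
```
[1, 5, 9]
[1, 5, 9, 68, 270]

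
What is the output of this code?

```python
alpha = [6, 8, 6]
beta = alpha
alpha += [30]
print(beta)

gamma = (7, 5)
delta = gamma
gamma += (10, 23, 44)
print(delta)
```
[6, 8, 6, 30]
(7, 5)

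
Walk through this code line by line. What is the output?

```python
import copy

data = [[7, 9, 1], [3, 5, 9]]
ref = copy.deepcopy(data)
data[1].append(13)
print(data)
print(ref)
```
[[7, 9, 1], [3, 5, 9, 13]]
[[7, 9, 1], [3, 5, 9]]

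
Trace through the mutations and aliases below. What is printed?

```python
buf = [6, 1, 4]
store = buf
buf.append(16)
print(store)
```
[6, 1, 4, 16]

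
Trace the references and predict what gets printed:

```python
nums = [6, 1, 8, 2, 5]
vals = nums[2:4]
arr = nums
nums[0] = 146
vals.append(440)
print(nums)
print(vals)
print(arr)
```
[146, 1, 8, 2, 5]
[8, 2, 440]
[146, 1, 8, 2, 5]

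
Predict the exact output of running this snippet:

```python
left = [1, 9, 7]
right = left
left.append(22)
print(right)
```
[1, 9, 7, 22]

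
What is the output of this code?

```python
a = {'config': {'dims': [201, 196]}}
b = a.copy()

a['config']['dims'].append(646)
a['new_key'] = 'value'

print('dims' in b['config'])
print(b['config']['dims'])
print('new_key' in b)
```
True
[201, 196, 646]
False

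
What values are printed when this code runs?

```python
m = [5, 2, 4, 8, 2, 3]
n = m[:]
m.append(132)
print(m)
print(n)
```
[5, 2, 4, 8, 2, 3, 132]
[5, 2, 4, 8, 2, 3]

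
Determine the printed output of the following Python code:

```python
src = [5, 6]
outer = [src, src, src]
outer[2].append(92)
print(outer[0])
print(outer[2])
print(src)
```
[5, 6, 92]
[5, 6, 92]
[5, 6, 92]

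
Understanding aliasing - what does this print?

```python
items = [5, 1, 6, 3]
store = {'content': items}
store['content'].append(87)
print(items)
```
[5, 1, 6, 3, 87]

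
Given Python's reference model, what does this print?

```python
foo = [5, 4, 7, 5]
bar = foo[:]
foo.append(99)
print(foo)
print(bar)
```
[5, 4, 7, 5, 99]
[5, 4, 7, 5]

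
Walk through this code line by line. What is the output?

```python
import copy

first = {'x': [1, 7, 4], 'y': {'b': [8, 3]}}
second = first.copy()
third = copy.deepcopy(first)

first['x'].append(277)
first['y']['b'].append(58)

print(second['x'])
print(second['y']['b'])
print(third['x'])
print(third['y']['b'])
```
[1, 7, 4, 277]
[8, 3, 58]
[1, 7, 4]
[8, 3]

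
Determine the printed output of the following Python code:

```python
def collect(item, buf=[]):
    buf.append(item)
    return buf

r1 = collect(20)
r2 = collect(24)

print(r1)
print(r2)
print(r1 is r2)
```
[20, 24]
[20, 24]
True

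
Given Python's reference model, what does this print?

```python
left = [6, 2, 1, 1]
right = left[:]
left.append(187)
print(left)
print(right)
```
[6, 2, 1, 1, 187]
[6, 2, 1, 1]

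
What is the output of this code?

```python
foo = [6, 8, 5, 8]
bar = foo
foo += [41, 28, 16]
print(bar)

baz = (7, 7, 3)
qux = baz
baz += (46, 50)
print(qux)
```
[6, 8, 5, 8, 41, 28, 16]
(7, 7, 3)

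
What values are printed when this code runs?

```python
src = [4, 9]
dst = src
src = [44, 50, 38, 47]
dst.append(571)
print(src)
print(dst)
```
[44, 50, 38, 47]
[4, 9, 571]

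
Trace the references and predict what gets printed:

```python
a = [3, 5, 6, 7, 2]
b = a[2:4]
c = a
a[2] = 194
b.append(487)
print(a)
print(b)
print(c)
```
[3, 5, 194, 7, 2]
[6, 7, 487]
[3, 5, 194, 7, 2]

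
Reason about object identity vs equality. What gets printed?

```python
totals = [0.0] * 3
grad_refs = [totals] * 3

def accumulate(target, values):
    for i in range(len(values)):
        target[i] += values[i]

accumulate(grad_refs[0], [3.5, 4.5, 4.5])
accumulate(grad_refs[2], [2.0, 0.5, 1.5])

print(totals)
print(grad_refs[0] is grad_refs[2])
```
[5.5, 5.0, 6.0]
True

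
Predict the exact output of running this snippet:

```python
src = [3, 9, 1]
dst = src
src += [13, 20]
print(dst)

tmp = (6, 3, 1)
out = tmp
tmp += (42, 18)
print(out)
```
[3, 9, 1, 13, 20]
(6, 3, 1)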